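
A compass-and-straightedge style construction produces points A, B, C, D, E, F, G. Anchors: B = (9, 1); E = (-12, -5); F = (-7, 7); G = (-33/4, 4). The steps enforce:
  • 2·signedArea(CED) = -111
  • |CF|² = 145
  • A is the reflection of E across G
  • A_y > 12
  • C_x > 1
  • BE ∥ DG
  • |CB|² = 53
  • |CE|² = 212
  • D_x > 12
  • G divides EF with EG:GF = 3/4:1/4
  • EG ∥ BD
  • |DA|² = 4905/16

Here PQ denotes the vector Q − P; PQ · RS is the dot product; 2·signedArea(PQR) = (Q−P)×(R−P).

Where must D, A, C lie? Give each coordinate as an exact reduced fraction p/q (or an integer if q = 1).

1. D_x = 51/4  [BE ∥ DG ∩ EG ∥ BD]
2. D_y = 10  [BE ∥ DG ∩ EG ∥ BD]
   → D = (51/4, 10)
3. A_x = -9/2  [A is the reflection of E across G]
4. A_y = 13  [A is the reflection of E across G]
   → A = (-9/2, 13)
5. C_x = 2  [line -15·x + 99/4·y + 219/4 = 0 ∩ |CF|² = 145]
6. C_y = -1  [line -15·x + 99/4·y + 219/4 = 0 ∩ |CF|² = 145]
   → C = (2, -1)

A = (-9/2, 13)
C = (2, -1)
D = (51/4, 10)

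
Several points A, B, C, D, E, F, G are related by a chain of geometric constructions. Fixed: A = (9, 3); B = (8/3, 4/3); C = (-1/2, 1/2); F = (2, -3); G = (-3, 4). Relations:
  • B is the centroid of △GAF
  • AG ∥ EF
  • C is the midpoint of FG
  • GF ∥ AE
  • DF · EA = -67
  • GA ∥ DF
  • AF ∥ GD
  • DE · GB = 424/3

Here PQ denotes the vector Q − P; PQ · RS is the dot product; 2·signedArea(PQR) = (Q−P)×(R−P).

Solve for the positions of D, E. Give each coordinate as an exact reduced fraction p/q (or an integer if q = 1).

1. D_x = -10  [GA ∥ DF ∩ AF ∥ GD]
2. D_y = -2  [GA ∥ DF ∩ AF ∥ GD]
   → D = (-10, -2)
3. E_x = 14  [AG ∥ EF ∩ GF ∥ AE]
4. E_y = -4  [AG ∥ EF ∩ GF ∥ AE]
   → E = (14, -4)

D = (-10, -2)
E = (14, -4)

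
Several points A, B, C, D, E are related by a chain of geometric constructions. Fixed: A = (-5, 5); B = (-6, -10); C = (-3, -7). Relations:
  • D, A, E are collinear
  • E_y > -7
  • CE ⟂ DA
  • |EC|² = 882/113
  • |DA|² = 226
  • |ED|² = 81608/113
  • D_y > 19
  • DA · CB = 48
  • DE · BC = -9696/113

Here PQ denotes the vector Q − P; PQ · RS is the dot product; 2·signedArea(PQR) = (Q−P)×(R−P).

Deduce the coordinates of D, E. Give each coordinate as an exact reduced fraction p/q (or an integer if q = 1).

D = (-4, 20)
E = (-654/113, -770/113)

1. D_x = -4  [line 3·x + 3·y + -48 = 0 ∩ |DA|² = 226]
2. D_y = 20  [line 3·x + 3·y + -48 = 0 ∩ |DA|² = 226]
   → D = (-4, 20)
3. E_x = -654/113  [D, A, E are collinear ∩ CE ⟂ DA]
4. E_y = -770/113  [D, A, E are collinear ∩ CE ⟂ DA]
   → E = (-654/113, -770/113)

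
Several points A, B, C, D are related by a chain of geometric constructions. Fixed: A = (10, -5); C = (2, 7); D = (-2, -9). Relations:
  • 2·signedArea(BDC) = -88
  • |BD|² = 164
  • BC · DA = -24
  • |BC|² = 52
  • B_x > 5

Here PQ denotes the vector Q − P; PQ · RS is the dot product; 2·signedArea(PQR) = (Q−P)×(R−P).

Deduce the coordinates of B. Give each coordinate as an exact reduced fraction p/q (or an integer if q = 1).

B = (6, 1)

1. B_x = 6  [BC · DA = -24 ∩ 2·signedArea(BDC) = -88]
2. B_y = 1  [BC · DA = -24 ∩ 2·signedArea(BDC) = -88]
   → B = (6, 1)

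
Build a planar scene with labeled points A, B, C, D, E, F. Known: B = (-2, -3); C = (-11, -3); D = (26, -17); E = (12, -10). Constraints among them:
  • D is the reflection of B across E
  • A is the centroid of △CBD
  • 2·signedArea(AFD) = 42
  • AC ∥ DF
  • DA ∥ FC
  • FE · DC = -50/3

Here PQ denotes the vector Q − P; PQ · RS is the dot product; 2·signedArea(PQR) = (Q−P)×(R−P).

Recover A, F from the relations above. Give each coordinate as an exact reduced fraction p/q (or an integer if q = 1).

A = (13/3, -23/3)
F = (32/3, -37/3)

1. A_x = 13/3  [A is the centroid of △CBD]
2. A_y = -23/3  [A is the centroid of △CBD]
   → A = (13/3, -23/3)
3. F_x = 32/3  [DA ∥ FC ∩ AC ∥ DF]
4. F_y = -37/3  [DA ∥ FC ∩ AC ∥ DF]
   → F = (32/3, -37/3)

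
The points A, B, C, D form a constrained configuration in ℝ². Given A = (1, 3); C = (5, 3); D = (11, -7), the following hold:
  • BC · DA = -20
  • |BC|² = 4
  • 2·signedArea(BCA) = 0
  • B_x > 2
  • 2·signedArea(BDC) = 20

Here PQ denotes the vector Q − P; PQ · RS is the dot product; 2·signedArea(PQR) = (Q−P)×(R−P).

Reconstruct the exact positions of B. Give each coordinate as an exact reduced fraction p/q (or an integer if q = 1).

B = (3, 3)

1. B_x = 3  [2·signedArea(BCA) = 0 ∩ 2·signedArea(BDC) = 20]
2. B_y = 3  [2·signedArea(BCA) = 0 ∩ 2·signedArea(BDC) = 20]
   → B = (3, 3)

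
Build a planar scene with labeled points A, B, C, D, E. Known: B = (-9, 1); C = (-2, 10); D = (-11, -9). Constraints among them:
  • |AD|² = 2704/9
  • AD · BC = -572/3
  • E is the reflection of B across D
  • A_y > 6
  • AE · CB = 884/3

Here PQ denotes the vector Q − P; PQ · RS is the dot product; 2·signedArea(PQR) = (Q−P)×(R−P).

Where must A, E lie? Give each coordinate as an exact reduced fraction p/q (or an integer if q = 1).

1. A_x = -13/3  [line -7·x + -9·y + 98/3 = 0 ∩ |AD|² = 2704/9]
2. A_y = 7  [line -7·x + -9·y + 98/3 = 0 ∩ |AD|² = 2704/9]
   → A = (-13/3, 7)
3. E_x = -13  [E is the reflection of B across D]
4. E_y = -19  [E is the reflection of B across D]
   → E = (-13, -19)

A = (-13/3, 7)
E = (-13, -19)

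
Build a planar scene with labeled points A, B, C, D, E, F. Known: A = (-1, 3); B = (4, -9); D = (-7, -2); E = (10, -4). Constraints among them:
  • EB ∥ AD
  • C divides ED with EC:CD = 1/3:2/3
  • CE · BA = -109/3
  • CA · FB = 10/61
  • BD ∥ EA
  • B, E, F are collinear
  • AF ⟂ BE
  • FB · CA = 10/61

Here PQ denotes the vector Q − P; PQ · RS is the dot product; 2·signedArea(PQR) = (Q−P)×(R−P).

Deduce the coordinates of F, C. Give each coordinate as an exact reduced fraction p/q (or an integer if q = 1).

C = (13/3, -10/3)
F = (424/61, -399/61)

1. F_x = 424/61  [B, E, F are collinear ∩ AF ⟂ BE]
2. F_y = -399/61  [B, E, F are collinear ∩ AF ⟂ BE]
   → F = (424/61, -399/61)
3. C_x = 13/3  [C divides ED with EC:CD = 1/3:2/3]
4. C_y = -10/3  [C divides ED with EC:CD = 1/3:2/3]
   → C = (13/3, -10/3)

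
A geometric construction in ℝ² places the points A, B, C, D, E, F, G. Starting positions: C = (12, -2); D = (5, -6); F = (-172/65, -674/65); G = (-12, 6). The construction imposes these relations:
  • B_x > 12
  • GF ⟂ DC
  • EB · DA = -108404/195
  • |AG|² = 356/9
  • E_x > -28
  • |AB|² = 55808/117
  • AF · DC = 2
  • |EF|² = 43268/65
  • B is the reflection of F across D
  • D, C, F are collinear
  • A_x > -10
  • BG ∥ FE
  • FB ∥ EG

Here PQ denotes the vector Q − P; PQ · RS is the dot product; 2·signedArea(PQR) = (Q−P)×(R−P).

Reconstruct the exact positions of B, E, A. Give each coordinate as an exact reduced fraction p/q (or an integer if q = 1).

1. B_x = 822/65  [B is the reflection of F across D]
2. B_y = -106/65  [B is the reflection of F across D]
   → B = (822/65, -106/65)
3. E_x = -1774/65  [FB ∥ EG ∩ BG ∥ FE]
4. E_y = -178/65  [FB ∥ EG ∩ BG ∥ FE]
   → E = (-1774/65, -178/65)
5. A_x = -1774/195  [AF · DC = 2 ∩ EB · DA = -108404/195]
6. A_y = 82/195  [AF · DC = 2 ∩ EB · DA = -108404/195]
   → A = (-1774/195, 82/195)

A = (-1774/195, 82/195)
B = (822/65, -106/65)
E = (-1774/65, -178/65)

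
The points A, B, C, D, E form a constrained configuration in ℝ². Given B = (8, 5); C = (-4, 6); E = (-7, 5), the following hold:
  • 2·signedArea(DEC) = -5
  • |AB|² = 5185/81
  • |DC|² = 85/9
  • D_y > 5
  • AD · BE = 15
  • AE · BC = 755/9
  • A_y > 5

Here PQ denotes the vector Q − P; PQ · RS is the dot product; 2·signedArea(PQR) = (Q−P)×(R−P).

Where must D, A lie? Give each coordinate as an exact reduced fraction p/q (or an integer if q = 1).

A = (0, 46/9)
D = (-1, 16/3)

1. D_x = -1  [line -1·x + 3·y + -17 = 0 ∩ |DC|² = 85/9]
2. D_y = 16/3  [line -1·x + 3·y + -17 = 0 ∩ |DC|² = 85/9]
   → D = (-1, 16/3)
3. A_x = 0  [AE · BC = 755/9 ∩ AD · BE = 15]
4. A_y = 46/9  [AE · BC = 755/9 ∩ AD · BE = 15]
   → A = (0, 46/9)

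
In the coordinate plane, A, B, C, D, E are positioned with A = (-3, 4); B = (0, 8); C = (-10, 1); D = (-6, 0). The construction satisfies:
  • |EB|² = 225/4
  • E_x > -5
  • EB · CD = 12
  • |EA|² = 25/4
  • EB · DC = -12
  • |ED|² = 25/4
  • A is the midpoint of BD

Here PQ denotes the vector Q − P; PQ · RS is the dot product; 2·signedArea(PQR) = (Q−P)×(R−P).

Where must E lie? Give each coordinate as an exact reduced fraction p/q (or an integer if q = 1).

E = (-9/2, 2)

1. E_x = -9/2  [line -4·x + 1·y + -20 = 0 ∩ |ED|² = 25/4]
2. E_y = 2  [line -4·x + 1·y + -20 = 0 ∩ |ED|² = 25/4]
   → E = (-9/2, 2)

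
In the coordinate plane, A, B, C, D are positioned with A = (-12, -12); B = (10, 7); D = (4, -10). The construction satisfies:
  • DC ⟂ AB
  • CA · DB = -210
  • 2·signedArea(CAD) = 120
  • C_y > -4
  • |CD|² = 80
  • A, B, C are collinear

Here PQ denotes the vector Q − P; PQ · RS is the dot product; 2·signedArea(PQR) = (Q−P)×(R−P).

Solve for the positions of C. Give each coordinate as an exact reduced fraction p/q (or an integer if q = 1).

1. C_x = -24/13  [A, B, C are collinear ∩ DC ⟂ AB]
2. C_y = -42/13  [A, B, C are collinear ∩ DC ⟂ AB]
   → C = (-24/13, -42/13)

C = (-24/13, -42/13)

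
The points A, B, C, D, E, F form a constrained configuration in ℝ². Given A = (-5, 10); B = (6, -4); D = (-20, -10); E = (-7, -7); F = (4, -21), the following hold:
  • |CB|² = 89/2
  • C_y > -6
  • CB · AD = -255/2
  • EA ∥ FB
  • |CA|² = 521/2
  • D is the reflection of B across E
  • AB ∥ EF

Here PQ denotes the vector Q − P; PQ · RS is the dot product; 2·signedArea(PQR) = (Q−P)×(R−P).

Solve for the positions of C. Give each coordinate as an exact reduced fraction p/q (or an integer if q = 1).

1. C_x = -1/2  [line 15·x + 20·y + 235/2 = 0 ∩ |CB|² = 89/2]
2. C_y = -11/2  [line 15·x + 20·y + 235/2 = 0 ∩ |CB|² = 89/2]
   → C = (-1/2, -11/2)

C = (-1/2, -11/2)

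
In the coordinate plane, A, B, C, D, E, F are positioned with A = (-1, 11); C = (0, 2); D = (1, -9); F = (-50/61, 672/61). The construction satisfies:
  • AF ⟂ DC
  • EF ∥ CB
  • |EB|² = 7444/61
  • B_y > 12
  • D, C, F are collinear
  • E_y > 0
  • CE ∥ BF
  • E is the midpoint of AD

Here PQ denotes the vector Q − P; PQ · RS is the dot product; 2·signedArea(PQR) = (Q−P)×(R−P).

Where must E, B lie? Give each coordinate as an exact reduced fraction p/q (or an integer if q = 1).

1. E_x = 0  [E is the midpoint of AD]
2. E_y = 1  [E is the midpoint of AD]
   → E = (0, 1)
3. B_x = -50/61  [CE ∥ BF ∩ EF ∥ CB]
4. B_y = 733/61  [CE ∥ BF ∩ EF ∥ CB]
   → B = (-50/61, 733/61)

B = (-50/61, 733/61)
E = (0, 1)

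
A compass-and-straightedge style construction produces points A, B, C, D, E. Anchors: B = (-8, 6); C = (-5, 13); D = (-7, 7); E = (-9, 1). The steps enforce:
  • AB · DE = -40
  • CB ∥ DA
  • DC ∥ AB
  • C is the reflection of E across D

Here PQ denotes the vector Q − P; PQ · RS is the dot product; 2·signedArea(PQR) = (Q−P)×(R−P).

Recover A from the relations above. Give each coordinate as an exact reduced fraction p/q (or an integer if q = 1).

1. A_x = -10  [DC ∥ AB ∩ CB ∥ DA]
2. A_y = 0  [DC ∥ AB ∩ CB ∥ DA]
   → A = (-10, 0)

A = (-10, 0)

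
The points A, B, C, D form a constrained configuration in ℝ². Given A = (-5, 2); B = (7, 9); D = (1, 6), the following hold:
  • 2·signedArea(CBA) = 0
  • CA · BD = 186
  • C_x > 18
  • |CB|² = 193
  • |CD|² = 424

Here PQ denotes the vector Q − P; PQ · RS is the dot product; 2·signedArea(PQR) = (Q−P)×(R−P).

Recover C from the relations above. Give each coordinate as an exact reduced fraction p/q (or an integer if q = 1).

C = (19, 16)

1. C_x = 19  [2·signedArea(CBA) = 0 ∩ CA · BD = 186]
2. C_y = 16  [2·signedArea(CBA) = 0 ∩ CA · BD = 186]
   → C = (19, 16)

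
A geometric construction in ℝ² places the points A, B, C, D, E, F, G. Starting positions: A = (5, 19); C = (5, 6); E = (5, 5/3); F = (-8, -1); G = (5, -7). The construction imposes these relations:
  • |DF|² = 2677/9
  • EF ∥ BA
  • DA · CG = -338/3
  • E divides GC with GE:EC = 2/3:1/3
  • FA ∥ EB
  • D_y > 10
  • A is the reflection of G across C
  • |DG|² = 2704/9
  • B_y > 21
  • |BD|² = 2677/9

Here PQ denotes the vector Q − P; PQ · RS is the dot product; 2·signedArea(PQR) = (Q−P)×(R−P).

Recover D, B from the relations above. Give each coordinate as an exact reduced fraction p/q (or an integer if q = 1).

1. D_y = 31/3  [DA · CG = -338/3]
2. D_x = 5  [|DG|² = 2704/9]
   → D = (5, 31/3)
3. B_x = 18  [EF ∥ BA ∩ FA ∥ EB]
4. B_y = 65/3  [EF ∥ BA ∩ FA ∥ EB]
   → B = (18, 65/3)

B = (18, 65/3)
D = (5, 31/3)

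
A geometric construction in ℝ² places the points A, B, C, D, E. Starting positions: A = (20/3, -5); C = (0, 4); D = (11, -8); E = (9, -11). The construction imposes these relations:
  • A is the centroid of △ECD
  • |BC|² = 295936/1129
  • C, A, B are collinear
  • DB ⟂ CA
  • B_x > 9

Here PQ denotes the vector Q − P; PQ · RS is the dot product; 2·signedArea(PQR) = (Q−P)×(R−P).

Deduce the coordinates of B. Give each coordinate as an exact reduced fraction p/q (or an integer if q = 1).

B = (10880/1129, -10172/1129)

1. B_x = 10880/1129  [C, A, B are collinear ∩ DB ⟂ CA]
2. B_y = -10172/1129  [C, A, B are collinear ∩ DB ⟂ CA]
   → B = (10880/1129, -10172/1129)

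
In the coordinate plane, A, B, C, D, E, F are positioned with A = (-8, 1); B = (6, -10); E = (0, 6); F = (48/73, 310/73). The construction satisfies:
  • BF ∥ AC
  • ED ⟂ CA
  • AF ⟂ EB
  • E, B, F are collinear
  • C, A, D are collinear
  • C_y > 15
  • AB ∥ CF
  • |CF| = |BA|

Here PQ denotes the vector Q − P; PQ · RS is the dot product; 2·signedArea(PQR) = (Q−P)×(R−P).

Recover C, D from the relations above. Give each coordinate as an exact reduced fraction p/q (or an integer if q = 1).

1. C_x = -974/73  [AB ∥ CF ∩ BF ∥ AC]
2. C_y = 1113/73  [AB ∥ CF ∩ BF ∥ AC]
   → C = (-974/73, 1113/73)
3. D_x = -632/73  [C, A, D are collinear ∩ ED ⟂ CA]
4. D_y = 201/73  [C, A, D are collinear ∩ ED ⟂ CA]
   → D = (-632/73, 201/73)

C = (-974/73, 1113/73)
D = (-632/73, 201/73)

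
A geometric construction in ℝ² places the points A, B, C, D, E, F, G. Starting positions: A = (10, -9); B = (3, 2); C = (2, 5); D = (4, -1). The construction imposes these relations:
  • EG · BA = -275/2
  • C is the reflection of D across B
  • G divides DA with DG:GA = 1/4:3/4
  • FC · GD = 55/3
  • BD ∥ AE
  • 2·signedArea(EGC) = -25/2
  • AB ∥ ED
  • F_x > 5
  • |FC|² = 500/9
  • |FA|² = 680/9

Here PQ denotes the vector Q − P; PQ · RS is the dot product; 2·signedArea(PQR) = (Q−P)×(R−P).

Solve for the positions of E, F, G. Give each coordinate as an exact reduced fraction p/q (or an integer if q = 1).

E = (11, -12)
F = (16/3, -5/3)
G = (11/2, -3)

1. E_x = 11  [AB ∥ ED ∩ BD ∥ AE]
2. E_y = -12  [AB ∥ ED ∩ BD ∥ AE]
   → E = (11, -12)
3. G_x = 11/2  [G divides DA with DG:GA = 1/4:3/4]
4. G_y = -3  [G divides DA with DG:GA = 1/4:3/4]
   → G = (11/2, -3)
5. F_x = 16/3  [line 3/2·x + -2·y + -34/3 = 0 ∩ |FA|² = 680/9]
6. F_y = -5/3  [line 3/2·x + -2·y + -34/3 = 0 ∩ |FA|² = 680/9]
   → F = (16/3, -5/3)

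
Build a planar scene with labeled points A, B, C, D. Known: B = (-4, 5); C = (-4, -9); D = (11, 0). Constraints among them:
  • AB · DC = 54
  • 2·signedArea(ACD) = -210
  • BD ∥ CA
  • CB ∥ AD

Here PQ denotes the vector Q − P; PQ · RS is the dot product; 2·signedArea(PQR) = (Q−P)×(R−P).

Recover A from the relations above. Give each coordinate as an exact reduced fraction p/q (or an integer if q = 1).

A = (11, -14)

1. A_x = 11  [CB ∥ AD ∩ BD ∥ CA]
2. A_y = -14  [CB ∥ AD ∩ BD ∥ CA]
   → A = (11, -14)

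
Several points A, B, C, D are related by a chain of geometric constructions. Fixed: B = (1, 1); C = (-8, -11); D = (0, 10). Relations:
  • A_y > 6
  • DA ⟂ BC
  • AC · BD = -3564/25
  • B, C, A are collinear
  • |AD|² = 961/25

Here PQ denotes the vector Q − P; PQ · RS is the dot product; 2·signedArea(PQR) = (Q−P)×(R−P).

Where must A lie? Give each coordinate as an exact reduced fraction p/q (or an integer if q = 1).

A = (124/25, 157/25)

1. A_x = 124/25  [B, C, A are collinear ∩ DA ⟂ BC]
2. A_y = 157/25  [B, C, A are collinear ∩ DA ⟂ BC]
   → A = (124/25, 157/25)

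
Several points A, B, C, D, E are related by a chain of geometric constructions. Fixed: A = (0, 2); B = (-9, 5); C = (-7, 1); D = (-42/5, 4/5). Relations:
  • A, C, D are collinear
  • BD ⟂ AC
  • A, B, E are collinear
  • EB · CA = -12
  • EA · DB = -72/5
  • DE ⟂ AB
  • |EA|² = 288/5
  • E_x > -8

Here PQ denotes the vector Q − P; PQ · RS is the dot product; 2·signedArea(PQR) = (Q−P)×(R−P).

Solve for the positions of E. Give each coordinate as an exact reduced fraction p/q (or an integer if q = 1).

E = (-36/5, 22/5)

1. E_x = -36/5  [A, B, E are collinear ∩ DE ⟂ AB]
2. E_y = 22/5  [A, B, E are collinear ∩ DE ⟂ AB]
   → E = (-36/5, 22/5)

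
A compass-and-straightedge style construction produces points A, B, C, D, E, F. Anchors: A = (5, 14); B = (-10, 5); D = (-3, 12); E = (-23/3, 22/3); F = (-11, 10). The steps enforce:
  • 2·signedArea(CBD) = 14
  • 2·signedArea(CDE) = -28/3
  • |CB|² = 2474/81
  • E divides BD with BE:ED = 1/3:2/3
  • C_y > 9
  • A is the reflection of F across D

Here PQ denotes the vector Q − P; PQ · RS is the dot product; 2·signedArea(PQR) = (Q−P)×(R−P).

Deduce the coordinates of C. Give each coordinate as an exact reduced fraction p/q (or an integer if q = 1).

1. C_x = -65/9  [line -7·x + 7·y + -119 = 0 ∩ |CB|² = 2474/81]
2. C_y = 88/9  [line -7·x + 7·y + -119 = 0 ∩ |CB|² = 2474/81]
   → C = (-65/9, 88/9)

C = (-65/9, 88/9)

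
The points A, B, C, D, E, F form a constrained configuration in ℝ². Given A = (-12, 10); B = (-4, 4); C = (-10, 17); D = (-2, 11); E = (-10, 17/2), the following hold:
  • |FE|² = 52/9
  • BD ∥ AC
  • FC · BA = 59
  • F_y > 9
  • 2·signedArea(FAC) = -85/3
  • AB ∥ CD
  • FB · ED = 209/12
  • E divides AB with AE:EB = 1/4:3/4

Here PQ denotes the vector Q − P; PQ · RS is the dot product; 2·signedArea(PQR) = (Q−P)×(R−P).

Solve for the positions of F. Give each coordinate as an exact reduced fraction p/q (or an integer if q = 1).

F = (-8, 59/6)

1. F_x = -8  [FB · ED = 209/12 ∩ 2·signedArea(FAC) = -85/3]
2. F_y = 59/6  [FB · ED = 209/12 ∩ 2·signedArea(FAC) = -85/3]
   → F = (-8, 59/6)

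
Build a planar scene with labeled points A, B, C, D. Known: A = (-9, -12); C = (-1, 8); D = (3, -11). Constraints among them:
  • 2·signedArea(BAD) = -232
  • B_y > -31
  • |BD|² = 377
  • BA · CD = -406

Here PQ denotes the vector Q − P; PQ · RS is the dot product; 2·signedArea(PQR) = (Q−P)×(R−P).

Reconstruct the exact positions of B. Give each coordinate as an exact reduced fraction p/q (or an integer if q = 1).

1. B_x = 7  [2·signedArea(BAD) = -232 ∩ BA · CD = -406]
2. B_y = -30  [2·signedArea(BAD) = -232 ∩ BA · CD = -406]
   → B = (7, -30)

B = (7, -30)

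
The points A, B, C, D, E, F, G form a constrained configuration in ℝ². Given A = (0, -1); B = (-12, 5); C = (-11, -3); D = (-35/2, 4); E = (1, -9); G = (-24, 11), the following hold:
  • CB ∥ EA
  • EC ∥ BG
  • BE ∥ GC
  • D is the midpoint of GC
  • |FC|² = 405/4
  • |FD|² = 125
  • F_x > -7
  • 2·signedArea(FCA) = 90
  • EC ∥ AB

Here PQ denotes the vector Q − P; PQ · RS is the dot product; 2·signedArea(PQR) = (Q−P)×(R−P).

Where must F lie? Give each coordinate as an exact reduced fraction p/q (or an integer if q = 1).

1. F_x = -13/2  [line -2·x + 11·y + -79 = 0 ∩ |FC|² = 405/4]
2. F_y = 6  [line -2·x + 11·y + -79 = 0 ∩ |FC|² = 405/4]
   → F = (-13/2, 6)

F = (-13/2, 6)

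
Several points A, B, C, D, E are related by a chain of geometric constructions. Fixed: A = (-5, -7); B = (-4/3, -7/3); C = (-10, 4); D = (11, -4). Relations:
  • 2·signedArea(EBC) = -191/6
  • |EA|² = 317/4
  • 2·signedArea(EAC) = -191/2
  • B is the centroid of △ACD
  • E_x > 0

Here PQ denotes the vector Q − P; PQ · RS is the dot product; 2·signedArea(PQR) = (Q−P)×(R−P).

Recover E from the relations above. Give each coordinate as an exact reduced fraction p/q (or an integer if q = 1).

1. E_x = 1/2  [2·signedArea(EAC) = -191/2 ∩ 2·signedArea(EBC) = -191/6]
2. E_y = 0  [2·signedArea(EAC) = -191/2 ∩ 2·signedArea(EBC) = -191/6]
   → E = (1/2, 0)

E = (1/2, 0)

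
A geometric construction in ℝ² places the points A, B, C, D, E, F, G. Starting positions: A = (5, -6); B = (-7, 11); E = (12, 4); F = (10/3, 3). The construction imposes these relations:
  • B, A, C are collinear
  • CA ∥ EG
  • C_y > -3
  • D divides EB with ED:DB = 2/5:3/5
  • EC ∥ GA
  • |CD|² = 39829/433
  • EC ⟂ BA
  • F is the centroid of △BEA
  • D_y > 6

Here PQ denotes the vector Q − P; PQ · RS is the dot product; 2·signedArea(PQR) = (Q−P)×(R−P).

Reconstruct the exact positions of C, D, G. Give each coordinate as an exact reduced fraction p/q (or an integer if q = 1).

1. C_x = 1133/433  [B, A, C are collinear ∩ EC ⟂ BA]
2. C_y = -1136/433  [B, A, C are collinear ∩ EC ⟂ BA]
   → C = (1133/433, -1136/433)
3. D_x = 22/5  [D divides EB with ED:DB = 2/5:3/5]
4. D_y = 34/5  [D divides EB with ED:DB = 2/5:3/5]
   → D = (22/5, 34/5)
5. G_x = 6228/433  [EC ∥ GA ∩ CA ∥ EG]
6. G_y = 270/433  [EC ∥ GA ∩ CA ∥ EG]
   → G = (6228/433, 270/433)

C = (1133/433, -1136/433)
D = (22/5, 34/5)
G = (6228/433, 270/433)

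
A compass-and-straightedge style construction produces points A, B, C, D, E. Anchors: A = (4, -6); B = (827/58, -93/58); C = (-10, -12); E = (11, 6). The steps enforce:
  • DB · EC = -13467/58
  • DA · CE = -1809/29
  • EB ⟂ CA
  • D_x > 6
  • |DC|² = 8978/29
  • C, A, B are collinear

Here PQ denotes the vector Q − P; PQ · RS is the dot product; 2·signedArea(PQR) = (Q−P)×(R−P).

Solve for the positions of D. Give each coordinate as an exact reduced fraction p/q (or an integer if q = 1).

1. D_x = 179/29  [line 21·x + 18·y + -1113/29 = 0 ∩ |DC|² = 8978/29]
2. D_y = -147/29  [line 21·x + 18·y + -1113/29 = 0 ∩ |DC|² = 8978/29]
   → D = (179/29, -147/29)

D = (179/29, -147/29)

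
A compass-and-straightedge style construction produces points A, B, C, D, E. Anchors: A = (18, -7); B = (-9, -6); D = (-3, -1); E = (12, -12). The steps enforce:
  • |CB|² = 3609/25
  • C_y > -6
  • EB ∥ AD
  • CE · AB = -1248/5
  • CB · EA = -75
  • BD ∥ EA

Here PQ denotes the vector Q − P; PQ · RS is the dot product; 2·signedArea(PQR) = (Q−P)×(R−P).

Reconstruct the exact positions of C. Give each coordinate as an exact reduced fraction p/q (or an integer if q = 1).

C = (3, -27/5)

1. C_x = 3  [CE · AB = -1248/5 ∩ CB · EA = -75]
2. C_y = -27/5  [CE · AB = -1248/5 ∩ CB · EA = -75]
   → C = (3, -27/5)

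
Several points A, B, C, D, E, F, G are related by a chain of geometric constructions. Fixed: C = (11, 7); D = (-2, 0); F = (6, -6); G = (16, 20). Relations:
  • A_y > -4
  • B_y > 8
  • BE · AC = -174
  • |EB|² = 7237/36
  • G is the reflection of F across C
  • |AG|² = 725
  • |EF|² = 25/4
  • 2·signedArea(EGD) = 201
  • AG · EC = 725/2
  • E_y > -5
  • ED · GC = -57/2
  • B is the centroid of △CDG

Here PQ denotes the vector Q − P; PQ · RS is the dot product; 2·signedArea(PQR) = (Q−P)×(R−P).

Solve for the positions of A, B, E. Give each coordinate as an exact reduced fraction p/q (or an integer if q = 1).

1. B_x = 25/3  [B is the centroid of △CDG]
2. B_y = 9  [B is the centroid of △CDG]
   → B = (25/3, 9)
3. E_x = 4  [ED · GC = -57/2 ∩ 2·signedArea(EGD) = 201]
4. E_y = -9/2  [ED · GC = -57/2 ∩ 2·signedArea(EGD) = 201]
   → E = (4, -9/2)
5. A_x = 2  [AG · EC = 725/2 ∩ BE · AC = -174]
6. A_y = -3  [AG · EC = 725/2 ∩ BE · AC = -174]
   → A = (2, -3)

A = (2, -3)
B = (25/3, 9)
E = (4, -9/2)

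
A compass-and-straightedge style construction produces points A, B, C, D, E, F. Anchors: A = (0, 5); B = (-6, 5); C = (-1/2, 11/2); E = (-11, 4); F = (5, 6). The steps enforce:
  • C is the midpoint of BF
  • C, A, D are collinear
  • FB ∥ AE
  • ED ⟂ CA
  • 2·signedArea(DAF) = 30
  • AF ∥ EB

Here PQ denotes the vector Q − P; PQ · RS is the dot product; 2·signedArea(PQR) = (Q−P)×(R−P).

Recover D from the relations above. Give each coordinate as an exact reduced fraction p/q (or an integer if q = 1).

D = (-5, 10)

1. D_x = -5  [C, A, D are collinear ∩ ED ⟂ CA]
2. D_y = 10  [C, A, D are collinear ∩ ED ⟂ CA]
   → D = (-5, 10)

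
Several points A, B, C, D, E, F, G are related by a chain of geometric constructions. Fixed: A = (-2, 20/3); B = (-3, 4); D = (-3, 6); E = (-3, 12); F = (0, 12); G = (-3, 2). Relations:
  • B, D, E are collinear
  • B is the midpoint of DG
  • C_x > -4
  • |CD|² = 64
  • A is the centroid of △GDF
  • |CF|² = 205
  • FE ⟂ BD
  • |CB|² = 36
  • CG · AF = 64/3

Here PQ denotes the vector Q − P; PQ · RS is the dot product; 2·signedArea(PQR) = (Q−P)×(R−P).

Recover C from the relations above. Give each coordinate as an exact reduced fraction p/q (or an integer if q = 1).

C = (-3, -2)

1. C_x = -3  [line -2·x + -16/3·y + -50/3 = 0 ∩ |CB|² = 36]
2. C_y = -2  [line -2·x + -16/3·y + -50/3 = 0 ∩ |CB|² = 36]
   → C = (-3, -2)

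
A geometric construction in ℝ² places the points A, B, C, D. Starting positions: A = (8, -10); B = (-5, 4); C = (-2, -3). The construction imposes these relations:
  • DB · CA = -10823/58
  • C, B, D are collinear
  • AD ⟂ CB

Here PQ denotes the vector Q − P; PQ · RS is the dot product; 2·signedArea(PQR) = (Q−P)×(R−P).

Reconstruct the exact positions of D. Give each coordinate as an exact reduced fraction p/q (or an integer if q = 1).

D = (121/58, -727/58)

1. D_x = 121/58  [C, B, D are collinear ∩ AD ⟂ CB]
2. D_y = -727/58  [C, B, D are collinear ∩ AD ⟂ CB]
   → D = (121/58, -727/58)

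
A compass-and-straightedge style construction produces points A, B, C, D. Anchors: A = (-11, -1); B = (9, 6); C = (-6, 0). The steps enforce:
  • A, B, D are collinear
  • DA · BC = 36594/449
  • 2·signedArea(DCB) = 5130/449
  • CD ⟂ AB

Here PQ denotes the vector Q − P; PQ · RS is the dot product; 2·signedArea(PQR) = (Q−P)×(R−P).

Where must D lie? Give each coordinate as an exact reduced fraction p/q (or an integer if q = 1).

D = (-2799/449, 300/449)

1. D_x = -2799/449  [A, B, D are collinear ∩ CD ⟂ AB]
2. D_y = 300/449  [A, B, D are collinear ∩ CD ⟂ AB]
   → D = (-2799/449, 300/449)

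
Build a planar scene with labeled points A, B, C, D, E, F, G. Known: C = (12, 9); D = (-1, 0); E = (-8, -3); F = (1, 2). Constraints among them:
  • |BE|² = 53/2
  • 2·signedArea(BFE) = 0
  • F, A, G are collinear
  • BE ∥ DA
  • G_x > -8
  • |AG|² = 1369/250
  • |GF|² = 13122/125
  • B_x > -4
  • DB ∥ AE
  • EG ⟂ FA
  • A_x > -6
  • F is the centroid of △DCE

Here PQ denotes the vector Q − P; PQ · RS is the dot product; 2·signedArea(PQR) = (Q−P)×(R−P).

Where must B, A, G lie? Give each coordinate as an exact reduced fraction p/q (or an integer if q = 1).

A = (-11/2, -5/2)
B = (-7/2, -1/2)
G = (-928/125, -479/125)

1. B_x = -7/2  [line 5·x + -9·y + 13 = 0 ∩ |BE|² = 53/2]
2. B_y = -1/2  [line 5·x + -9·y + 13 = 0 ∩ |BE|² = 53/2]
   → B = (-7/2, -1/2)
3. A_x = -11/2  [DB ∥ AE ∩ BE ∥ DA]
4. A_y = -5/2  [DB ∥ AE ∩ BE ∥ DA]
   → A = (-11/2, -5/2)
5. G_x = -928/125  [F, A, G are collinear ∩ EG ⟂ FA]
6. G_y = -479/125  [F, A, G are collinear ∩ EG ⟂ FA]
   → G = (-928/125, -479/125)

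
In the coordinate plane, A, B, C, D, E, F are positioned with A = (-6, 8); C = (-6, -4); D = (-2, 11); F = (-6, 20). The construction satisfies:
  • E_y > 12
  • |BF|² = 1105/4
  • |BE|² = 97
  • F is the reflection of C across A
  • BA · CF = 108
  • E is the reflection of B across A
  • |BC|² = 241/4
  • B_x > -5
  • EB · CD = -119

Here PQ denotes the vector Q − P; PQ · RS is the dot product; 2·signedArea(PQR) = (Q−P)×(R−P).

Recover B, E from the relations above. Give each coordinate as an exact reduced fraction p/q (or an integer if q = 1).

1. B_y = 7/2  [BA · CF = 108]
2. B_x = -4  [|BC|² = 241/4]
   → B = (-4, 7/2)
3. E_x = -8  [E is the reflection of B across A]
4. E_y = 25/2  [E is the reflection of B across A]
   → E = (-8, 25/2)

B = (-4, 7/2)
E = (-8, 25/2)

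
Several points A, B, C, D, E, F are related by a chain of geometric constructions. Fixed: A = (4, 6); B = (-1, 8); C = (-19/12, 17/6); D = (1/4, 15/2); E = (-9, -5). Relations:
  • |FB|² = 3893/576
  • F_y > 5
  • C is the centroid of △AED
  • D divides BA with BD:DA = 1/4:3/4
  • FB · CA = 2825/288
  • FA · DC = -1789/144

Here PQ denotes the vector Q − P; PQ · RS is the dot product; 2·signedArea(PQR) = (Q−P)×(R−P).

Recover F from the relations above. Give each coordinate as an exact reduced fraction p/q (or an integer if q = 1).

F = (-31/24, 65/12)

1. F_x = -31/24  [FA · DC = -1789/144 ∩ FB · CA = 2825/288]
2. F_y = 65/12  [FA · DC = -1789/144 ∩ FB · CA = 2825/288]
   → F = (-31/24, 65/12)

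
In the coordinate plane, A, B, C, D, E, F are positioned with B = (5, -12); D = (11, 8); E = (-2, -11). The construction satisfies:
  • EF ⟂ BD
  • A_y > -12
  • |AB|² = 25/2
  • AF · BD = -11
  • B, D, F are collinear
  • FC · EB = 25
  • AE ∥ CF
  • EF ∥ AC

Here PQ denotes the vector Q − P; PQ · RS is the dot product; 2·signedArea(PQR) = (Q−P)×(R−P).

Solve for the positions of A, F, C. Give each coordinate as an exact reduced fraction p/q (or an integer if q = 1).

A = (3/2, -23/2)
C = (1787/218, -2945/218)
F = (512/109, -1418/109)

1. F_x = 512/109  [B, D, F are collinear ∩ EF ⟂ BD]
2. F_y = -1418/109  [B, D, F are collinear ∩ EF ⟂ BD]
   → F = (512/109, -1418/109)
3. A_x = 3/2  [line -6·x + -20·y + -221 = 0 ∩ |AB|² = 25/2]
4. A_y = -23/2  [line -6·x + -20·y + -221 = 0 ∩ |AB|² = 25/2]
   → A = (3/2, -23/2)
5. C_x = 1787/218  [AE ∥ CF ∩ EF ∥ AC]
6. C_y = -2945/218  [AE ∥ CF ∩ EF ∥ AC]
   → C = (1787/218, -2945/218)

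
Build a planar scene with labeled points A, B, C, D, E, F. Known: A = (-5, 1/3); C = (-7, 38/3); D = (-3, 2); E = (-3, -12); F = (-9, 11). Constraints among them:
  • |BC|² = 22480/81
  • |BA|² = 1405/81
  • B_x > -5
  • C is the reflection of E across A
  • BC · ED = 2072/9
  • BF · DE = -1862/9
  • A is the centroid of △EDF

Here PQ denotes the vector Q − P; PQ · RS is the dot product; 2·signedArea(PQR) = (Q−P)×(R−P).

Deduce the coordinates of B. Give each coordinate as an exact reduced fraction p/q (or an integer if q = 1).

1. B_y = -34/9  [BC · ED = 2072/9]
2. B_x = -13/3  [|BA|² = 1405/81]
   → B = (-13/3, -34/9)

B = (-13/3, -34/9)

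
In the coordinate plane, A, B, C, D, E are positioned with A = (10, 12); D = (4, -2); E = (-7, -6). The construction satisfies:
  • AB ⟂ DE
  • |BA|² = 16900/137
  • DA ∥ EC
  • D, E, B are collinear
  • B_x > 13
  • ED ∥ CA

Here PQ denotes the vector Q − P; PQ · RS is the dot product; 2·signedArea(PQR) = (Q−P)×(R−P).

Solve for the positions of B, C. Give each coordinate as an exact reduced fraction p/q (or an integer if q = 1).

1. B_x = 1890/137  [D, E, B are collinear ∩ AB ⟂ DE]
2. B_y = 214/137  [D, E, B are collinear ∩ AB ⟂ DE]
   → B = (1890/137, 214/137)
3. C_x = -1  [ED ∥ CA ∩ DA ∥ EC]
4. C_y = 8  [ED ∥ CA ∩ DA ∥ EC]
   → C = (-1, 8)

B = (1890/137, 214/137)
C = (-1, 8)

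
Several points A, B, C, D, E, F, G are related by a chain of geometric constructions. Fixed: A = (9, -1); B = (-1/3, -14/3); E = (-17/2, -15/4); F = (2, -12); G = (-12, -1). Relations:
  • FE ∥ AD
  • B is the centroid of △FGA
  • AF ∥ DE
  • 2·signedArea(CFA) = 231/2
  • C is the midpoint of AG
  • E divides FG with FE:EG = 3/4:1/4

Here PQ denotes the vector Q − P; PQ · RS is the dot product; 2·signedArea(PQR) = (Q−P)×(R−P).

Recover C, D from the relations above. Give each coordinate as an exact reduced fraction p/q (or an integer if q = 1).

1. C_x = -3/2  [C is the midpoint of AG]
2. C_y = -1  [C is the midpoint of AG]
   → C = (-3/2, -1)
3. D_x = -3/2  [AF ∥ DE ∩ FE ∥ AD]
4. D_y = 29/4  [AF ∥ DE ∩ FE ∥ AD]
   → D = (-3/2, 29/4)

C = (-3/2, -1)
D = (-3/2, 29/4)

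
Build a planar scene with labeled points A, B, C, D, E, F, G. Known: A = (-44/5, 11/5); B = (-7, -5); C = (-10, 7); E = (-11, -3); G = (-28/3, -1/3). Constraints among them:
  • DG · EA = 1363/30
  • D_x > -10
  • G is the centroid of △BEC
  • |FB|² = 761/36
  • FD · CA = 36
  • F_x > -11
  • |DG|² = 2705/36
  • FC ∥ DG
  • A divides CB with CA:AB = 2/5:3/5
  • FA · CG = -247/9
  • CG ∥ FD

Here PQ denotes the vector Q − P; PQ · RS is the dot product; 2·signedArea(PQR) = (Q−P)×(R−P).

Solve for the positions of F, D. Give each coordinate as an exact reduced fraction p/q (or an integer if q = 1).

D = (-19/2, -9)
F = (-61/6, -5/3)

1. D_x = -19/2  [line -11/5·x + -26/5·y + -677/10 = 0 ∩ |DG|² = 2705/36]
2. D_y = -9  [line -11/5·x + -26/5·y + -677/10 = 0 ∩ |DG|² = 2705/36]
   → D = (-19/2, -9)
3. F_x = -61/6  [FD · CA = 36 ∩ FC ∥ DG]
4. F_y = -5/3  [FD · CA = 36 ∩ FC ∥ DG]
   → F = (-61/6, -5/3)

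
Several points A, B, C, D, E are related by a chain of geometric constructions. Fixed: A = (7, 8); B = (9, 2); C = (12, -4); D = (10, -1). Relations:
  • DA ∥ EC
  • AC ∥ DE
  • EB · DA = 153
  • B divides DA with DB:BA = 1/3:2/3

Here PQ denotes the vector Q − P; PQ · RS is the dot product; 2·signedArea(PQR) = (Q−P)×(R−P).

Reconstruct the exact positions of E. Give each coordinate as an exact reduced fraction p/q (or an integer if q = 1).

E = (15, -13)

1. E_x = 15  [DA ∥ EC ∩ AC ∥ DE]
2. E_y = -13  [DA ∥ EC ∩ AC ∥ DE]
   → E = (15, -13)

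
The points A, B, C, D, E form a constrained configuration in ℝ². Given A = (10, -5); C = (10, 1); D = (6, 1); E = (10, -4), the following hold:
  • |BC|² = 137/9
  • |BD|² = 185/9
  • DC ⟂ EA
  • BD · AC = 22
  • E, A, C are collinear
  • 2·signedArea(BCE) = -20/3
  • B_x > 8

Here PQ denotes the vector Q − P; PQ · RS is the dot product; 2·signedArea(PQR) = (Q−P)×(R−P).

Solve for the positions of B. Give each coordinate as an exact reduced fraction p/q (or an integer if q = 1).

B = (26/3, -8/3)

1. B_x = 26/3  [BD · AC = 22 ∩ 2·signedArea(BCE) = -20/3]
2. B_y = -8/3  [BD · AC = 22 ∩ 2·signedArea(BCE) = -20/3]
   → B = (26/3, -8/3)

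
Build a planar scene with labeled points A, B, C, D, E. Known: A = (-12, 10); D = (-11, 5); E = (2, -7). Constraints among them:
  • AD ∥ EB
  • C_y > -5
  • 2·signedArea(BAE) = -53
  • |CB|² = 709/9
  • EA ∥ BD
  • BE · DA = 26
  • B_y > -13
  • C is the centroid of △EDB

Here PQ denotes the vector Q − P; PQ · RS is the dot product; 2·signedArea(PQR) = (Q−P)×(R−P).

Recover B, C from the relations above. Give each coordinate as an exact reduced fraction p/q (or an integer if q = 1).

B = (3, -12)
C = (-2, -14/3)

1. B_x = 3  [EA ∥ BD ∩ AD ∥ EB]
2. B_y = -12  [EA ∥ BD ∩ AD ∥ EB]
   → B = (3, -12)
3. C_x = -2  [C is the centroid of △EDB]
4. C_y = -14/3  [C is the centroid of △EDB]
   → C = (-2, -14/3)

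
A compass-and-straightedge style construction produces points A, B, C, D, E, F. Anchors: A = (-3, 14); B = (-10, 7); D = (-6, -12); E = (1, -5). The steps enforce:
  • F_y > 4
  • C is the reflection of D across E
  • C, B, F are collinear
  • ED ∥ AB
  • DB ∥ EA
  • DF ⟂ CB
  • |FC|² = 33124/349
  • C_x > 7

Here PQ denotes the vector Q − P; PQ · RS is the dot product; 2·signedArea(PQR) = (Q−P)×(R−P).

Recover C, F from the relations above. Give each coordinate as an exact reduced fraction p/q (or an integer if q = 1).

C = (8, 2)
F = (-484/349, 1608/349)

1. C_x = 8  [C is the reflection of D across E]
2. C_y = 2  [C is the reflection of D across E]
   → C = (8, 2)
3. F_x = -484/349  [C, B, F are collinear ∩ DF ⟂ CB]
4. F_y = 1608/349  [C, B, F are collinear ∩ DF ⟂ CB]
   → F = (-484/349, 1608/349)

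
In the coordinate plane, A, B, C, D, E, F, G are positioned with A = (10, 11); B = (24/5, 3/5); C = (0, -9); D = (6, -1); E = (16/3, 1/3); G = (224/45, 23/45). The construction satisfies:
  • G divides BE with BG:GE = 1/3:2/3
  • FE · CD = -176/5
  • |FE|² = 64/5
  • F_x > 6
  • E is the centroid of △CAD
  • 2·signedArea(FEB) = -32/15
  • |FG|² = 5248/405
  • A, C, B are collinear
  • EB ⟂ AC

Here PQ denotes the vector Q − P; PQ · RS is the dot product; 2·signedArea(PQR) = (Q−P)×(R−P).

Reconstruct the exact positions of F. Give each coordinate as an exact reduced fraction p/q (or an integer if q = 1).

1. F_x = 104/15  [FE · CD = -176/5 ∩ 2·signedArea(FEB) = -32/15]
2. F_y = 53/15  [FE · CD = -176/5 ∩ 2·signedArea(FEB) = -32/15]
   → F = (104/15, 53/15)

F = (104/15, 53/15)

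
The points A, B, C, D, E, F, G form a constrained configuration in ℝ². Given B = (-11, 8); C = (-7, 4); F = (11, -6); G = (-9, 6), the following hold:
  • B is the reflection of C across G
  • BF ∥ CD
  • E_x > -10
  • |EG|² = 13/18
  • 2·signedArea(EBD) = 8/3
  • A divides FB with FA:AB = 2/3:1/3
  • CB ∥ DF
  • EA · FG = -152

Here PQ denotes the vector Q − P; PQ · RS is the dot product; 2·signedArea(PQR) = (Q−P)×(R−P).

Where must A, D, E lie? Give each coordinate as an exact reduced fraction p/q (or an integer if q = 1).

1. A_x = -11/3  [A divides FB with FA:AB = 2/3:1/3]
2. A_y = 10/3  [A divides FB with FA:AB = 2/3:1/3]
   → A = (-11/3, 10/3)
3. D_x = 15  [CB ∥ DF ∩ BF ∥ CD]
4. D_y = -10  [CB ∥ DF ∩ BF ∥ CD]
   → D = (15, -10)
5. E_x = -55/6  [2·signedArea(EBD) = 8/3 ∩ EA · FG = -152]
6. E_y = 41/6  [2·signedArea(EBD) = 8/3 ∩ EA · FG = -152]
   → E = (-55/6, 41/6)

A = (-11/3, 10/3)
D = (15, -10)
E = (-55/6, 41/6)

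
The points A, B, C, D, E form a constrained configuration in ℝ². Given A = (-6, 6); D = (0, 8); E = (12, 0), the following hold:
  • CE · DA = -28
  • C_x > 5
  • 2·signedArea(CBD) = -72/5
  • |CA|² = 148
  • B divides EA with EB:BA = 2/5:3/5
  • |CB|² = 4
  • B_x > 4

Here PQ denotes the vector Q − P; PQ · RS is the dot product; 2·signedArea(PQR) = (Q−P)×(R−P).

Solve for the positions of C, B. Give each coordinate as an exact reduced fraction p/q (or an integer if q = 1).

B = (24/5, 12/5)
C = (6, 4)

1. C_x = 6  [line 6·x + 2·y + -44 = 0 ∩ |CA|² = 148]
2. C_y = 4  [line 6·x + 2·y + -44 = 0 ∩ |CA|² = 148]
   → C = (6, 4)
3. B_x = 24/5  [B divides EA with EB:BA = 2/5:3/5]
4. B_y = 12/5  [B divides EA with EB:BA = 2/5:3/5]
   → B = (24/5, 12/5)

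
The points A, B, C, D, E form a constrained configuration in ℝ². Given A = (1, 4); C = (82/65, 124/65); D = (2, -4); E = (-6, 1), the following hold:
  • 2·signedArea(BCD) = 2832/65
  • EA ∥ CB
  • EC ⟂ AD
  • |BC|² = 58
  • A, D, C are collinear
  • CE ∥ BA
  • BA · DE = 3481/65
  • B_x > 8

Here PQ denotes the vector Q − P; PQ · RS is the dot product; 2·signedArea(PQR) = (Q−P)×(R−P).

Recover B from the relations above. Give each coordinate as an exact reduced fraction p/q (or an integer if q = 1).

1. B_x = 537/65  [CE ∥ BA ∩ EA ∥ CB]
2. B_y = 319/65  [CE ∥ BA ∩ EA ∥ CB]
   → B = (537/65, 319/65)

B = (537/65, 319/65)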